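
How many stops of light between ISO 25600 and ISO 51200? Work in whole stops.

25600 → 51200 — count the steps: 1 stop.

1 stop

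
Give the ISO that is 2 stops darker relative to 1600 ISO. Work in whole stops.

ISO 400

ISO: 1600 → 800 → 400 — 2 stops dropped (darker).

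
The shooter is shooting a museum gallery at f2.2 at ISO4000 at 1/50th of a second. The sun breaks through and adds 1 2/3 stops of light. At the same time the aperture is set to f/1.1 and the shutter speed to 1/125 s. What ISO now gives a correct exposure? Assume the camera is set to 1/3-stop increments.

Scene light: 1 2/3 stops brighter.
Aperture: f/2.2 → f/2 → f/1.8 → f/1.6 → f/1.4 → f/1.2 → f/1.1 — 2 stops opened up (brighter).
Shutter speed: 1/50 → 1/60 → 1/80 → 1/100 → 1/125 — 1 1/3 stops faster (darker).
Net so far: 2 1/3 stops brighter. ISO: 4000 → 3200 → 2500 → 2000 → 1600 → 1250 → 1000 → 800.

ISO 800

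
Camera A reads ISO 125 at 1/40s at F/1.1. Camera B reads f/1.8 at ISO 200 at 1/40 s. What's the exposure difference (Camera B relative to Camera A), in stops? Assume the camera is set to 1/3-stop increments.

Aperture: f/1.1 → f/1.2 → f/1.4 → f/1.6 → f/1.8 — 1 1/3 stops narrower (darker).
Shutter speed: unchanged.
ISO: 125 → 160 → 200 — 2/3 stop higher (brighter).
Net: −1 1/3 +2/3 = −2/3 stops.

2/3 stop darker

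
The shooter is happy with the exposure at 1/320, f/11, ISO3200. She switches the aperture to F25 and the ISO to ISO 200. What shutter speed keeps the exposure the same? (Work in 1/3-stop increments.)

Aperture: f/11 → f/13 → f/14 → f/16 → f/18 → f/20 → f/22 → f/25 — 2 1/3 stops stopped down (darker).
ISO: 3200 → 2500 → 2000 → 1600 → 1250 → 1000 → 800 → 640 → 500 → 400 → 320 → 250 → 200 — 4 stops lower (darker).
Net change so far: 6 1/3 stops darker. Offset with the shutter speed: 1/320 → 1/250 → 1/200 → 1/160 → 1/125 → 1/100 → 1/80 → 1/60 → 1/50 → 1/40 → 1/30 → 1/25 → 1/20 → 1/15 → 1/13 → 1/10 → 1/8 → 1/6 → 1/5 → 1/4.

1/4s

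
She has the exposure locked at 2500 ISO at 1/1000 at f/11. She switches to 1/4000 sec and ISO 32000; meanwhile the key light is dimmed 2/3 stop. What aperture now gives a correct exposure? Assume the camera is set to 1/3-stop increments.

f/16

Scene light: 2/3 stop darker.
Shutter speed: 1/1000 → 1/1250 → 1/1600 → 1/2000 → 1/2500 → 1/3200 → 1/4000 — 2 stops shorter (darker).
ISO: 2500 → 3200 → 4000 → 5000 → 6400 → 8000 → 10000 → 12800 → 16000 → 20000 → 25600 → 32000 — 3 2/3 stops raised (brighter).
Net so far: 1 stop brighter. Aperture: f/11 → f/13 → f/14 → f/16.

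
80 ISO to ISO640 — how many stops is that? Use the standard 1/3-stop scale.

3 stops

80 → 100 → 125 → 160 → 200 → 250 → 320 → 400 → 500 → 640 — count the steps: 9 third-stops = 3 stops.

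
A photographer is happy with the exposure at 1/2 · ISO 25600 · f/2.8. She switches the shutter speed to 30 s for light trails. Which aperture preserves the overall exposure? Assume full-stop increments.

f/22

Shutter speed: 1/2 → 1 → 2 → 4 → 8 → 15 → 30 — 6 stops longer (brighter).
Need 6 stops darker from the aperture: f/2.8 → f/4 → f/5.6 → f/8 → f/11 → f/16 → f/22.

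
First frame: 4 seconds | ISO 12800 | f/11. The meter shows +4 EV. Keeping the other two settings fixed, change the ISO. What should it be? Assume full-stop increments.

Overexposed by 4 stops → need 4 stops darker.
ISO: 12800 → 6400 → 3200 → 1600 → 800.

ISO 800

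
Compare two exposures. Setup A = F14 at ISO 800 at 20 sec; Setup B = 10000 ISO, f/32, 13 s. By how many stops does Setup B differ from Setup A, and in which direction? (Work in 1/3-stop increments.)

2/3 stop brighter

Aperture: f/14 → f/16 → f/18 → f/20 → f/22 → f/25 → f/29 → f/32 — 2 1/3 stops narrower (darker).
Shutter speed: 20 → 15 → 13 — 2/3 stop faster (darker).
ISO: 800 → 1000 → 1250 → 1600 → 2000 → 2500 → 3200 → 4000 → 5000 → 6400 → 8000 → 10000 — 3 2/3 stops raised (brighter).
Net: −2 1/3 −2/3 +3 2/3 = +2/3 stops.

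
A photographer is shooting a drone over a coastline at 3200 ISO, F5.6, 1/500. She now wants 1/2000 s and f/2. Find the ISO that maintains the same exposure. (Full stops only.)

ISO 1600

Shutter speed: 1/500 → 1/1000 → 1/2000 — 2 stops shorter (darker).
Aperture: f/5.6 → f/4 → f/2.8 → f/2 — 3 stops larger aperture (brighter).
Net change so far: 1 stop brighter. Offset with the ISO: 3200 → 1600.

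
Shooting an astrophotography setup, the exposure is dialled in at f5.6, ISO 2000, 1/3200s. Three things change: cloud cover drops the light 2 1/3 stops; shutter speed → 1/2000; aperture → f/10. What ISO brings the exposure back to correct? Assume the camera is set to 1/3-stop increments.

ISO 20000

Scene light: 2 1/3 stops darker.
Shutter speed: 1/3200 → 1/2500 → 1/2000 — 2/3 stop longer (brighter).
Aperture: f/5.6 → f/6.3 → f/7.1 → f/8 → f/9 → f/10 — 1 2/3 stops narrower (darker).
Net so far: 3 1/3 stops darker. ISO: 2000 → 2500 → 3200 → 4000 → 5000 → 6400 → 8000 → 10000 → 12800 → 16000 → 20000.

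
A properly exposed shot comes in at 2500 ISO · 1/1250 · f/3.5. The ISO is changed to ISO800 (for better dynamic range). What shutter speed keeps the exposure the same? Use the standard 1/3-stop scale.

1/400s

ISO: 2500 → 2000 → 1600 → 1250 → 1000 → 800 — 1 2/3 stops lower (darker).
Need 1 2/3 stops brighter from the shutter speed: 1/1250 → 1/1000 → 1/800 → 1/640 → 1/500 → 1/400.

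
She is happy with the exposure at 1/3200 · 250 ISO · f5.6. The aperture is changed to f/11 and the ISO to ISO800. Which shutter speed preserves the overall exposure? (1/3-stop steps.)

Aperture: f/5.6 → f/6.3 → f/7.1 → f/8 → f/9 → f/10 → f/11 — 2 stops narrower (darker).
ISO: 250 → 320 → 400 → 500 → 640 → 800 — 1 2/3 stops raised (brighter).
Net change so far: 1/3 stop darker. Offset with the shutter speed: 1/3200 → 1/2500.

1/2500s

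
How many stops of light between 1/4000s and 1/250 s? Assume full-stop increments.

4 stops

1/4000 → 1/2000 → 1/1000 → 1/500 → 1/250 — count the steps: 4 stops.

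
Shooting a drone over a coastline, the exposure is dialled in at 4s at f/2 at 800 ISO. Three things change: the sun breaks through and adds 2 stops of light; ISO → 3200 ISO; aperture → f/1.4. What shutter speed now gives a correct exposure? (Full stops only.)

1/8s

Scene light: 2 stops brighter.
ISO: 800 → 1600 → 3200 — 2 stops higher (brighter).
Aperture: f/2 → f/1.4 — 1 stop opened up (brighter).
Net so far: 5 stops brighter. Shutter speed: 4 → 2 → 1 → 1/2 → 1/4 → 1/8.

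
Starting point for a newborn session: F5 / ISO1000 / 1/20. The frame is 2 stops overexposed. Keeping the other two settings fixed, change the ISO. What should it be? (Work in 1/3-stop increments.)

ISO 250

Overexposed by 2 stops → need 2 stops darker.
ISO: 1000 → 800 → 640 → 500 → 400 → 320 → 250.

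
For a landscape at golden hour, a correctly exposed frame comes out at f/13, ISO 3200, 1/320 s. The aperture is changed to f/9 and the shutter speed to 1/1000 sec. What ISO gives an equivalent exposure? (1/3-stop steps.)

Aperture: f/13 → f/11 → f/10 → f/9 — 1 stop larger aperture (brighter).
Shutter speed: 1/320 → 1/400 → 1/500 → 1/640 → 1/800 → 1/1000 — 1 2/3 stops faster (darker).
Net change so far: 2/3 stop darker. Offset with the ISO: 3200 → 4000 → 5000.

ISO 5000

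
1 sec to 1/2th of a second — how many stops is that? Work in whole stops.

1 → 1/2 — count the steps: 1 stop.

1 stop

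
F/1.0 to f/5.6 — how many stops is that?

5 stops

f/1.0 → f/1.4 → f/2 → f/2.8 → f/4 → f/5.6 — count the steps: 5 stops.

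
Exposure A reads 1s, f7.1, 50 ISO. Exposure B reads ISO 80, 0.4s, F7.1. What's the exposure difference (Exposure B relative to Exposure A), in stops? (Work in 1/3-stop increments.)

Aperture: unchanged.
Shutter speed: 1 → 0.8 → 0.6 → 0.5 → 0.4 — 1 1/3 stops faster (darker).
ISO: 50 → 64 → 80 — 2/3 stop higher (brighter).
Net: −1 1/3 +2/3 = −2/3 stops.

2/3 stop darker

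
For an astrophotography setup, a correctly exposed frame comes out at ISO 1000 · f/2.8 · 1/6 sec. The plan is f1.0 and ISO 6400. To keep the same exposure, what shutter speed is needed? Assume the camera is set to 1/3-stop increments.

Aperture: f/2.8 → f/2.5 → f/2.2 → f/2 → f/1.8 → f/1.6 → f/1.4 → f/1.2 → f/1.1 → f/1.0 — 3 stops wider (brighter).
ISO: 1000 → 1250 → 1600 → 2000 → 2500 → 3200 → 4000 → 5000 → 6400 — 2 2/3 stops higher (brighter).
Net change so far: 5 2/3 stops brighter. Offset with the shutter speed: 1/6 → 1/8 → 1/10 → 1/13 → 1/15 → 1/20 → 1/25 → 1/30 → 1/40 → 1/50 → 1/60 → 1/80 → 1/100 → 1/125 → 1/160 → 1/200 → 1/250 → 1/320.

1/320s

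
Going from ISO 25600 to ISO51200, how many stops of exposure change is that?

25600 → 51200 — count the steps: 1 stop.

1 stop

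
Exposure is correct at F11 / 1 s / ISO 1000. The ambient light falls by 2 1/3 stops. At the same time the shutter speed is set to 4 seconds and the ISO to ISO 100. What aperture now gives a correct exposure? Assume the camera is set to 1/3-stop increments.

Scene light: 2 1/3 stops darker.
Shutter speed: 1 → 1.3 → 1.6 → 2 → 2.5 → 3.2 → 4 — 2 stops longer (brighter).
ISO: 1000 → 800 → 640 → 500 → 400 → 320 → 250 → 200 → 160 → 125 → 100 — 3 1/3 stops lower (darker).
Net so far: 3 2/3 stops darker. Aperture: f/11 → f/10 → f/9 → f/8 → f/7.1 → f/6.3 → f/5.6 → f/5 → f/4.5 → f/4 → f/3.5 → f/3.2.

f/3.2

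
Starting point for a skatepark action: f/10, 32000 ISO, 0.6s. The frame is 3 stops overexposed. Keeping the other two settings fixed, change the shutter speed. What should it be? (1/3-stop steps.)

Overexposed by 3 stops → need 3 stops darker.
Shutter speed: 0.6 → 0.5 → 0.4 → 0.3 → 1/4 → 1/5 → 1/6 → 1/8 → 1/10 → 1/13.

1/13s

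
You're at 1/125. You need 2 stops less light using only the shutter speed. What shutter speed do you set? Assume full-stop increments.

1/500s

Shutter speed: 1/125 → 1/250 → 1/500 — 2 stops faster (darker).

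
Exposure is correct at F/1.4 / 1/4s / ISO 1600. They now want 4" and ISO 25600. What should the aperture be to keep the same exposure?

Shutter speed: 1/4 → 1/2 → 1 → 2 → 4 — 4 stops slower (brighter).
ISO: 1600 → 3200 → 6400 → 12800 → 25600 — 4 stops higher (brighter).
Net change so far: 8 stops brighter. Offset with the aperture: f/1.4 → f/2 → f/2.8 → f/4 → f/5.6 → f/8 → f/11 → f/16 → f/22.

f/22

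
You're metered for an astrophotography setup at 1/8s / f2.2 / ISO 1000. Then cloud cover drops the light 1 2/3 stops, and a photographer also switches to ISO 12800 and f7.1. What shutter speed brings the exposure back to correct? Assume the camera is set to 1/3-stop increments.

Scene light: 1 2/3 stops darker.
ISO: 1000 → 1250 → 1600 → 2000 → 2500 → 3200 → 4000 → 5000 → 6400 → 8000 → 10000 → 12800 — 3 2/3 stops higher (brighter).
Aperture: f/2.2 → f/2.5 → f/2.8 → f/3.2 → f/3.5 → f/4 → f/4.5 → f/5 → f/5.6 → f/6.3 → f/7.1 — 3 1/3 stops narrower (darker).
Net so far: 1 1/3 stops darker. Shutter speed: 1/8 → 1/6 → 1/5 → 1/4 → 0.3.

0.3 s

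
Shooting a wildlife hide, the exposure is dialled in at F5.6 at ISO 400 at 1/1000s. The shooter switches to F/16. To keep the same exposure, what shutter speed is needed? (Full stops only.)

1/125s

Aperture: f/5.6 → f/8 → f/11 → f/16 — 3 stops stopped down (darker).
Need 3 stops brighter from the shutter speed: 1/1000 → 1/500 → 1/250 → 1/125.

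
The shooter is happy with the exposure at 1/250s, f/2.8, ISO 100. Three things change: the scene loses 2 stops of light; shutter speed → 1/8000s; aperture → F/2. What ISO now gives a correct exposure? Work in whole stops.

ISO 6400

Scene light: 2 stops darker.
Shutter speed: 1/250 → 1/500 → 1/1000 → 1/2000 → 1/4000 → 1/8000 — 5 stops shorter (darker).
Aperture: f/2.8 → f/2 — 1 stop opened up (brighter).
Net so far: 6 stops darker. ISO: 100 → 200 → 400 → 800 → 1600 → 3200 → 6400.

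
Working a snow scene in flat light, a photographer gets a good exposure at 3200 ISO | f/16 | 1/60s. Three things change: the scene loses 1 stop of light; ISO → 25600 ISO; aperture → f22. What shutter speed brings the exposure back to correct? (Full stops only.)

Scene light: 1 stop darker.
ISO: 3200 → 6400 → 12800 → 25600 — 3 stops higher (brighter).
Aperture: f/16 → f/22 — 1 stop smaller aperture (darker).
Net so far: 1 stop brighter. Shutter speed: 1/60 → 1/125.

1/125s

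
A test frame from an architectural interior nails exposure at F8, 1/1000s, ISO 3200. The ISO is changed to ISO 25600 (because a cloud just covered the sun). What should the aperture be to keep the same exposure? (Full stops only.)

ISO: 3200 → 6400 → 12800 → 25600 — 3 stops raised (brighter).
Need 3 stops darker from the aperture: f/8 → f/11 → f/16 → f/22.

f/22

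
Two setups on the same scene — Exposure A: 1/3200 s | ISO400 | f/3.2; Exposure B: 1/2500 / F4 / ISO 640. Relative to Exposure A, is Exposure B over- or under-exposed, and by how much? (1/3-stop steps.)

1/3 stop brighter

Aperture: f/3.2 → f/3.5 → f/4 — 2/3 stop narrower (darker).
Shutter speed: 1/3200 → 1/2500 — 1/3 stop slower (brighter).
ISO: 400 → 500 → 640 — 2/3 stop raised (brighter).
Net: −2/3 +1/3 +2/3 = +1/3 stops.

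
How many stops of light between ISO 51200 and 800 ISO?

51200 → 25600 → 12800 → 6400 → 3200 → 1600 → 800 — count the steps: 6 stops.

6 stops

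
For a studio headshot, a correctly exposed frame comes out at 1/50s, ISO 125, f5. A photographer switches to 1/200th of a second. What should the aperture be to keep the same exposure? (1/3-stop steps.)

Shutter speed: 1/50 → 1/60 → 1/80 → 1/100 → 1/125 → 1/160 → 1/200 — 2 stops faster (darker).
Need 2 stops brighter from the aperture: f/5 → f/4.5 → f/4 → f/3.5 → f/3.2 → f/2.8 → f/2.5.

f/2.5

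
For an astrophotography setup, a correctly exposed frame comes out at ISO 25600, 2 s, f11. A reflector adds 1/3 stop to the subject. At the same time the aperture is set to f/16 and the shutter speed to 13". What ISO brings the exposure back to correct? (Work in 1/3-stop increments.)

ISO 6400

Scene light: 1/3 stop brighter.
Aperture: f/11 → f/13 → f/14 → f/16 — 1 stop narrower (darker).
Shutter speed: 2 → 2.5 → 3.2 → 4 → 5 → 6 → 8 → 10 → 13 — 2 2/3 stops longer (brighter).
Net so far: 2 stops brighter. ISO: 25600 → 20000 → 16000 → 12800 → 10000 → 8000 → 6400.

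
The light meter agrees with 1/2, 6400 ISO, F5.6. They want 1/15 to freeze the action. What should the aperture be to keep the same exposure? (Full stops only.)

f/2

Shutter speed: 1/2 → 1/4 → 1/8 → 1/15 — 3 stops faster (darker).
Need 3 stops brighter from the aperture: f/5.6 → f/4 → f/2.8 → f/2.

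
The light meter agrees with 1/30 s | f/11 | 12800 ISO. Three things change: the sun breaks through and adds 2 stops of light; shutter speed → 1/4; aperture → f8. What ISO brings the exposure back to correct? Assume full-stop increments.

Scene light: 2 stops brighter.
Shutter speed: 1/30 → 1/15 → 1/8 → 1/4 — 3 stops slower (brighter).
Aperture: f/11 → f/8 — 1 stop opened up (brighter).
Net so far: 6 stops brighter. ISO: 12800 → 6400 → 3200 → 1600 → 800 → 400 → 200.

ISO 200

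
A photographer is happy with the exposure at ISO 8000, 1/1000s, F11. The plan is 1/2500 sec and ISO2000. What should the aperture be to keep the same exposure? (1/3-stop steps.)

f/3.5

Shutter speed: 1/1000 → 1/1250 → 1/1600 → 1/2000 → 1/2500 — 1 1/3 stops shorter (darker).
ISO: 8000 → 6400 → 5000 → 4000 → 3200 → 2500 → 2000 — 2 stops dropped (darker).
Net change so far: 3 1/3 stops darker. Offset with the aperture: f/11 → f/10 → f/9 → f/8 → f/7.1 → f/6.3 → f/5.6 → f/5 → f/4.5 → f/4 → f/3.5.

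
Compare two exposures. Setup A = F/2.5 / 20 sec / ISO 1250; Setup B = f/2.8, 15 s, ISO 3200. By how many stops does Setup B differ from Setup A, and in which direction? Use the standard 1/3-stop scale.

2/3 stop brighter

Aperture: f/2.5 → f/2.8 — 1/3 stop smaller aperture (darker).
Shutter speed: 20 → 15 — 1/3 stop shorter (darker).
ISO: 1250 → 1600 → 2000 → 2500 → 3200 — 1 1/3 stops higher (brighter).
Net: −1/3 −1/3 +1 1/3 = +2/3 stops.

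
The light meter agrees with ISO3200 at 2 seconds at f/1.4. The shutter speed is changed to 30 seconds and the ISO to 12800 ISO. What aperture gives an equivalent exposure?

Shutter speed: 2 → 4 → 8 → 15 → 30 — 4 stops longer (brighter).
ISO: 3200 → 6400 → 12800 — 2 stops raised (brighter).
Net change so far: 6 stops brighter. Offset with the aperture: f/1.4 → f/2 → f/2.8 → f/4 → f/5.6 → f/8 → f/11.

f/11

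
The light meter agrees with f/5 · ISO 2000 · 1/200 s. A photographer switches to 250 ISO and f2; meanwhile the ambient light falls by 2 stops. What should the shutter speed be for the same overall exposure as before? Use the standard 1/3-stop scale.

Scene light: 2 stops darker.
ISO: 2000 → 1600 → 1250 → 1000 → 800 → 640 → 500 → 400 → 320 → 250 — 3 stops dropped (darker).
Aperture: f/5 → f/4.5 → f/4 → f/3.5 → f/3.2 → f/2.8 → f/2.5 → f/2.2 → f/2 — 2 2/3 stops opened up (brighter).
Net so far: 2 1/3 stops darker. Shutter speed: 1/200 → 1/160 → 1/125 → 1/100 → 1/80 → 1/60 → 1/50 → 1/40.

1/40s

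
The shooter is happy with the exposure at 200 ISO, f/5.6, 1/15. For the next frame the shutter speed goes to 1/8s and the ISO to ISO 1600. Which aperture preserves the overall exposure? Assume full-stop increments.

f/22

Shutter speed: 1/15 → 1/8 — 1 stop longer (brighter).
ISO: 200 → 400 → 800 → 1600 — 3 stops raised (brighter).
Net change so far: 4 stops brighter. Offset with the aperture: f/5.6 → f/8 → f/11 → f/16 → f/22.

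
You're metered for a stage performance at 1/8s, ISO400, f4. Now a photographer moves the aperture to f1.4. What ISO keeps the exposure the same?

Aperture: f/4 → f/2.8 → f/2 → f/1.4 — 3 stops wider (brighter).
Need 3 stops darker from the ISO: 400 → 200 → 100 → 50.

ISO 50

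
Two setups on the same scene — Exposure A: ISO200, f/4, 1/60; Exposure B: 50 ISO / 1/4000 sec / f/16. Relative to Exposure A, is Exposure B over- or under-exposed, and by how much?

Aperture: f/4 → f/5.6 → f/8 → f/11 → f/16 — 4 stops narrower (darker).
Shutter speed: 1/60 → 1/125 → 1/250 → 1/500 → 1/1000 → 1/2000 → 1/4000 — 6 stops shorter (darker).
ISO: 200 → 100 → 50 — 2 stops lower (darker).
Net: −4 −6 −2 = −12 stops.

12 stops darker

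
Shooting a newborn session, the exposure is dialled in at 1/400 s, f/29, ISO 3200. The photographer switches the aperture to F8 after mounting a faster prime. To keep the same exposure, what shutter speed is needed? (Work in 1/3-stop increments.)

Aperture: f/29 → f/25 → f/22 → f/20 → f/18 → f/16 → f/14 → f/13 → f/11 → f/10 → f/9 → f/8 — 3 2/3 stops opened up (brighter).
Need 3 2/3 stops darker from the shutter speed: 1/400 → 1/500 → 1/640 → 1/800 → 1/1000 → 1/1250 → 1/1600 → 1/2000 → 1/2500 → 1/3200 → 1/4000 → 1/5000.

1/5000s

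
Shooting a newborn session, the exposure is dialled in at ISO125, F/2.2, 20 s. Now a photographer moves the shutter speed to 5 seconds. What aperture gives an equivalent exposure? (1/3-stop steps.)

f/1.1

Shutter speed: 20 → 15 → 13 → 10 → 8 → 6 → 5 — 2 stops faster (darker).
Need 2 stops brighter from the aperture: f/2.2 → f/2 → f/1.8 → f/1.6 → f/1.4 → f/1.2 → f/1.1.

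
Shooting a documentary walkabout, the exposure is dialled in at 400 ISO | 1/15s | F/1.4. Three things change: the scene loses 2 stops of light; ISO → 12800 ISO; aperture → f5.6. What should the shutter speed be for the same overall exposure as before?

Scene light: 2 stops darker.
ISO: 400 → 800 → 1600 → 3200 → 6400 → 12800 — 5 stops raised (brighter).
Aperture: f/1.4 → f/2 → f/2.8 → f/4 → f/5.6 — 4 stops narrower (darker).
Net so far: 1 stop darker. Shutter speed: 1/15 → 1/8.

1/8s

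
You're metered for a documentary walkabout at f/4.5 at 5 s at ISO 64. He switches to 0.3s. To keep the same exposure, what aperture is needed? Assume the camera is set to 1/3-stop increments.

f/1.1

Shutter speed: 5 → 4 → 3.2 → 2.5 → 2 → 1.6 → 1.3 → 1 → 0.8 → 0.6 → 0.5 → 0.4 → 0.3 — 4 stops shorter (darker).
Need 4 stops brighter from the aperture: f/4.5 → f/4 → f/3.5 → f/3.2 → f/2.8 → f/2.5 → f/2.2 → f/2 → f/1.8 → f/1.6 → f/1.4 → f/1.2 → f/1.1.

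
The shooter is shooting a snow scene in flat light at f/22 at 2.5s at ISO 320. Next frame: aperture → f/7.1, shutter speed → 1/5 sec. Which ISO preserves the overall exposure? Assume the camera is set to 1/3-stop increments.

ISO 400

Aperture: f/22 → f/20 → f/18 → f/16 → f/14 → f/13 → f/11 → f/10 → f/9 → f/8 → f/7.1 — 3 1/3 stops larger aperture (brighter).
Shutter speed: 2.5 → 2 → 1.6 → 1.3 → 1 → 0.8 → 0.6 → 0.5 → 0.4 → 0.3 → 1/4 → 1/5 — 3 2/3 stops shorter (darker).
Net change so far: 1/3 stop darker. Offset with the ISO: 320 → 400.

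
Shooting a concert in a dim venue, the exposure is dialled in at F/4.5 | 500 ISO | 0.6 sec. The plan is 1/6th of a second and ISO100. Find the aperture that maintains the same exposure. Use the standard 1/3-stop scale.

Shutter speed: 0.6 → 0.5 → 0.4 → 0.3 → 1/4 → 1/5 → 1/6 — 2 stops shorter (darker).
ISO: 500 → 400 → 320 → 250 → 200 → 160 → 125 → 100 — 2 1/3 stops dropped (darker).
Net change so far: 4 1/3 stops darker. Offset with the aperture: f/4.5 → f/4 → f/3.5 → f/3.2 → f/2.8 → f/2.5 → f/2.2 → f/2 → f/1.8 → f/1.6 → f/1.4 → f/1.2 → f/1.1 → f/1.0.

f/1.0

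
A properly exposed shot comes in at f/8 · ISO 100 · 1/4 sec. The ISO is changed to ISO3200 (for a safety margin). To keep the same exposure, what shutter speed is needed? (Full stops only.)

ISO: 100 → 200 → 400 → 800 → 1600 → 3200 — 5 stops higher (brighter).
Need 5 stops darker from the shutter speed: 1/4 → 1/8 → 1/15 → 1/30 → 1/60 → 1/125.

1/125s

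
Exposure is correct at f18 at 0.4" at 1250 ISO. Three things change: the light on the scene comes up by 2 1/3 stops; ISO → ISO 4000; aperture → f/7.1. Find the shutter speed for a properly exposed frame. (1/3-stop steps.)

1/250s

Scene light: 2 1/3 stops brighter.
ISO: 1250 → 1600 → 2000 → 2500 → 3200 → 4000 — 1 2/3 stops higher (brighter).
Aperture: f/18 → f/16 → f/14 → f/13 → f/11 → f/10 → f/9 → f/8 → f/7.1 — 2 2/3 stops wider (brighter).
Net so far: 6 2/3 stops brighter. Shutter speed: 0.4 → 0.3 → 1/4 → 1/5 → 1/6 → 1/8 → 1/10 → 1/13 → 1/15 → 1/20 → 1/25 → 1/30 → 1/40 → 1/50 → 1/60 → 1/80 → 1/100 → 1/125 → 1/160 → 1/200 → 1/250.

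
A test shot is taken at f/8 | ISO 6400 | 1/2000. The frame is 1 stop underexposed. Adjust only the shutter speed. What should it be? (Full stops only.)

1/1000s

Underexposed by 1 stop → need 1 stop brighter.
Shutter speed: 1/2000 → 1/1000.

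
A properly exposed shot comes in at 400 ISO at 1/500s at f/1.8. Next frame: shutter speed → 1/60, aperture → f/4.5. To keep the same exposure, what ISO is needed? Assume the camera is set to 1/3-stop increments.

Shutter speed: 1/500 → 1/400 → 1/320 → 1/250 → 1/200 → 1/160 → 1/125 → 1/100 → 1/80 → 1/60 — 3 stops slower (brighter).
Aperture: f/1.8 → f/2 → f/2.2 → f/2.5 → f/2.8 → f/3.2 → f/3.5 → f/4 → f/4.5 — 2 2/3 stops narrower (darker).
Net change so far: 1/3 stop brighter. Offset with the ISO: 400 → 320.

ISO 320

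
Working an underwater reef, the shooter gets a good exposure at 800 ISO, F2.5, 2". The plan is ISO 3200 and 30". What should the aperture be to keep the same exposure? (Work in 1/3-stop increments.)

ISO: 800 → 1000 → 1250 → 1600 → 2000 → 2500 → 3200 — 2 stops higher (brighter).
Shutter speed: 2 → 2.5 → 3.2 → 4 → 5 → 6 → 8 → 10 → 13 → 15 → 20 → 25 → 30 — 4 stops slower (brighter).
Net change so far: 6 stops brighter. Offset with the aperture: f/2.5 → f/2.8 → f/3.2 → f/3.5 → f/4 → f/4.5 → f/5 → f/5.6 → f/6.3 → f/7.1 → f/8 → f/9 → f/10 → f/11 → f/13 → f/14 → f/16 → f/18 → f/20.

f/20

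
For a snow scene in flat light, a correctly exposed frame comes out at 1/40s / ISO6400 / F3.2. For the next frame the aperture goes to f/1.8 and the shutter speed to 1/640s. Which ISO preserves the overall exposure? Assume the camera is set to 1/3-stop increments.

ISO 32000

Aperture: f/3.2 → f/2.8 → f/2.5 → f/2.2 → f/2 → f/1.8 — 1 2/3 stops wider (brighter).
Shutter speed: 1/40 → 1/50 → 1/60 → 1/80 → 1/100 → 1/125 → 1/160 → 1/200 → 1/250 → 1/320 → 1/400 → 1/500 → 1/640 — 4 stops faster (darker).
Net change so far: 2 1/3 stops darker. Offset with the ISO: 6400 → 8000 → 10000 → 12800 → 16000 → 20000 → 25600 → 32000.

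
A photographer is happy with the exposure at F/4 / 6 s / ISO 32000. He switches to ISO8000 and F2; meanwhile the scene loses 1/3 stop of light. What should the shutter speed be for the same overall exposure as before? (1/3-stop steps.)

8 s

Scene light: 1/3 stop darker.
ISO: 32000 → 25600 → 20000 → 16000 → 12800 → 10000 → 8000 — 2 stops lower (darker).
Aperture: f/4 → f/3.5 → f/3.2 → f/2.8 → f/2.5 → f/2.2 → f/2 — 2 stops opened up (brighter).
Net so far: 1/3 stop darker. Shutter speed: 6 → 8.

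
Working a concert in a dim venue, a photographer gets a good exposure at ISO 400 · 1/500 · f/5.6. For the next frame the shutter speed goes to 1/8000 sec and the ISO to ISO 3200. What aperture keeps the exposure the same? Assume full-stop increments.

Shutter speed: 1/500 → 1/1000 → 1/2000 → 1/4000 → 1/8000 — 4 stops shorter (darker).
ISO: 400 → 800 → 1600 → 3200 — 3 stops raised (brighter).
Net change so far: 1 stop darker. Offset with the aperture: f/5.6 → f/4.

f/4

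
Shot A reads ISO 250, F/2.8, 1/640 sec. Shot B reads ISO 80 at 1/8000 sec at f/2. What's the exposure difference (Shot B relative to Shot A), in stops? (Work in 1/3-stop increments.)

Aperture: f/2.8 → f/2.5 → f/2.2 → f/2 — 1 stop opened up (brighter).
Shutter speed: 1/640 → 1/800 → 1/1000 → 1/1250 → 1/1600 → 1/2000 → 1/2500 → 1/3200 → 1/4000 → 1/5000 → 1/6400 → 1/8000 — 3 2/3 stops shorter (darker).
ISO: 250 → 200 → 160 → 125 → 100 → 80 — 1 2/3 stops lower (darker).
Net: +1 −3 2/3 −1 2/3 = −4 1/3 stops.

4 1/3 stops darker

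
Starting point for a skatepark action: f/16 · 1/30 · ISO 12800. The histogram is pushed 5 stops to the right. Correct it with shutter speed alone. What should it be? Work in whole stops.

1/1000s

Overexposed by 5 stops → need 5 stops darker.
Shutter speed: 1/30 → 1/60 → 1/125 → 1/250 → 1/500 → 1/1000.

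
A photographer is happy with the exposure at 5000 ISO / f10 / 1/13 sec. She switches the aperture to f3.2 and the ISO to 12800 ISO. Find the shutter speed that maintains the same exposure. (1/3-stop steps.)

1/320s

Aperture: f/10 → f/9 → f/8 → f/7.1 → f/6.3 → f/5.6 → f/5 → f/4.5 → f/4 → f/3.5 → f/3.2 — 3 1/3 stops larger aperture (brighter).
ISO: 5000 → 6400 → 8000 → 10000 → 12800 — 1 1/3 stops higher (brighter).
Net change so far: 4 2/3 stops brighter. Offset with the shutter speed: 1/13 → 1/15 → 1/20 → 1/25 → 1/30 → 1/40 → 1/50 → 1/60 → 1/80 → 1/100 → 1/125 → 1/160 → 1/200 → 1/250 → 1/320.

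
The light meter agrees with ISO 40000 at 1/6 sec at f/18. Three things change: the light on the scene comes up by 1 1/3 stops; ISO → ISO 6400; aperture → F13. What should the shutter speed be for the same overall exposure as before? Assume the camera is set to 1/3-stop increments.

Scene light: 1 1/3 stops brighter.
ISO: 40000 → 32000 → 25600 → 20000 → 16000 → 12800 → 10000 → 8000 → 6400 — 2 2/3 stops lower (darker).
Aperture: f/18 → f/16 → f/14 → f/13 — 1 stop opened up (brighter).
Net so far: 1/3 stop darker. Shutter speed: 1/6 → 1/5.

1/5s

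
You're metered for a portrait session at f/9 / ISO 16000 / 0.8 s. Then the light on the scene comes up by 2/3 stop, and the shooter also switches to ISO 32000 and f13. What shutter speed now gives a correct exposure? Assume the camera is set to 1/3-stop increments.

0.5 s

Scene light: 2/3 stop brighter.
ISO: 16000 → 20000 → 25600 → 32000 — 1 stop raised (brighter).
Aperture: f/9 → f/10 → f/11 → f/13 — 1 stop smaller aperture (darker).
Net so far: 2/3 stop brighter. Shutter speed: 0.8 → 0.6 → 0.5.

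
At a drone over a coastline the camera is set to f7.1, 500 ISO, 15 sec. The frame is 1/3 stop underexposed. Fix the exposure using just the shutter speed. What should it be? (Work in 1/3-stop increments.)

Underexposed by 1/3 stop → need 1/3 stop brighter.
Shutter speed: 15 → 20.

20 s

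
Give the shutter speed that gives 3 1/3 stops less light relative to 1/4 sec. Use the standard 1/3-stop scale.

Shutter speed: 1/4 → 1/5 → 1/6 → 1/8 → 1/10 → 1/13 → 1/15 → 1/20 → 1/25 → 1/30 → 1/40 — 3 1/3 stops faster (darker).

1/40s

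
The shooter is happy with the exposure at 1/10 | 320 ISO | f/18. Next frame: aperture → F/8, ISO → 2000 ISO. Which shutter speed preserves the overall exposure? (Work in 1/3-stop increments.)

Aperture: f/18 → f/16 → f/14 → f/13 → f/11 → f/10 → f/9 → f/8 — 2 1/3 stops opened up (brighter).
ISO: 320 → 400 → 500 → 640 → 800 → 1000 → 1250 → 1600 → 2000 — 2 2/3 stops raised (brighter).
Net change so far: 5 stops brighter. Offset with the shutter speed: 1/10 → 1/13 → 1/15 → 1/20 → 1/25 → 1/30 → 1/40 → 1/50 → 1/60 → 1/80 → 1/100 → 1/125 → 1/160 → 1/200 → 1/250 → 1/320.

1/320s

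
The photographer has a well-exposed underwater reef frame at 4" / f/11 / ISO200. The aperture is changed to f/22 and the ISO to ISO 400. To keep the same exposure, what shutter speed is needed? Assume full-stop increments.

8 s

Aperture: f/11 → f/16 → f/22 — 2 stops smaller aperture (darker).
ISO: 200 → 400 — 1 stop raised (brighter).
Net change so far: 1 stop darker. Offset with the shutter speed: 4 → 8.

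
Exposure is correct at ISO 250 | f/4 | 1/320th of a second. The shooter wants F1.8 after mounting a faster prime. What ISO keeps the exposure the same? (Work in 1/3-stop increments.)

ISO 50

Aperture: f/4 → f/3.5 → f/3.2 → f/2.8 → f/2.5 → f/2.2 → f/2 → f/1.8 — 2 1/3 stops wider (brighter).
Need 2 1/3 stops darker from the ISO: 250 → 200 → 160 → 125 → 100 → 80 → 64 → 50.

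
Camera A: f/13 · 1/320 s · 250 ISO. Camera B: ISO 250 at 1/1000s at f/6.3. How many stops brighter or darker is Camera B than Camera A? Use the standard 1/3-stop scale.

1/3 stop brighter

Aperture: f/13 → f/11 → f/10 → f/9 → f/8 → f/7.1 → f/6.3 — 2 stops wider (brighter).
Shutter speed: 1/320 → 1/400 → 1/500 → 1/640 → 1/800 → 1/1000 — 1 2/3 stops faster (darker).
ISO: unchanged.
Net: +2 −1 2/3 = +1/3 stops.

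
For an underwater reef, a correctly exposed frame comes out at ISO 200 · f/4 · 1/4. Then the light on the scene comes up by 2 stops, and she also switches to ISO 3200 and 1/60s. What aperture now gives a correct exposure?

Scene light: 2 stops brighter.
ISO: 200 → 400 → 800 → 1600 → 3200 — 4 stops higher (brighter).
Shutter speed: 1/4 → 1/8 → 1/15 → 1/30 → 1/60 — 4 stops shorter (darker).
Net so far: 2 stops brighter. Aperture: f/4 → f/5.6 → f/8.

f/8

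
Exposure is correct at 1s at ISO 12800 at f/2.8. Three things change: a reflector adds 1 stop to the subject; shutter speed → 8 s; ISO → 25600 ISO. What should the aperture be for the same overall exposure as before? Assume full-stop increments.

Scene light: 1 stop brighter.
Shutter speed: 1 → 2 → 4 → 8 — 3 stops longer (brighter).
ISO: 12800 → 25600 — 1 stop higher (brighter).
Net so far: 5 stops brighter. Aperture: f/2.8 → f/4 → f/5.6 → f/8 → f/11 → f/16.

f/16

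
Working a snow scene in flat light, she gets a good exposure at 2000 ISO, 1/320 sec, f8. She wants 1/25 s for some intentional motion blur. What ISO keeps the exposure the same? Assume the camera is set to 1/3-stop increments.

Shutter speed: 1/320 → 1/250 → 1/200 → 1/160 → 1/125 → 1/100 → 1/80 → 1/60 → 1/50 → 1/40 → 1/30 → 1/25 — 3 2/3 stops longer (brighter).
Need 3 2/3 stops darker from the ISO: 2000 → 1600 → 1250 → 1000 → 800 → 640 → 500 → 400 → 320 → 250 → 200 → 160.

ISO 160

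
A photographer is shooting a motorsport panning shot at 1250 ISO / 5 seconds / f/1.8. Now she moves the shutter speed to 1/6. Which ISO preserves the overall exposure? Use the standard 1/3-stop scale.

Shutter speed: 5 → 4 → 3.2 → 2.5 → 2 → 1.6 → 1.3 → 1 → 0.8 → 0.6 → 0.5 → 0.4 → 0.3 → 1/4 → 1/5 → 1/6 — 5 stops shorter (darker).
Need 5 stops brighter from the ISO: 1250 → 1600 → 2000 → 2500 → 3200 → 4000 → 5000 → 6400 → 8000 → 10000 → 12800 → 16000 → 20000 → 25600 → 32000 → 40000.

ISO 40000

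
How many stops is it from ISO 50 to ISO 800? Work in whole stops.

50 → 100 → 200 → 400 → 800 — count the steps: 4 stops.

4 stops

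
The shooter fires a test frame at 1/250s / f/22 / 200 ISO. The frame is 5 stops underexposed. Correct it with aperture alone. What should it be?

f/4

Underexposed by 5 stops → need 5 stops brighter.
Aperture: f/22 → f/16 → f/11 → f/8 → f/5.6 → f/4.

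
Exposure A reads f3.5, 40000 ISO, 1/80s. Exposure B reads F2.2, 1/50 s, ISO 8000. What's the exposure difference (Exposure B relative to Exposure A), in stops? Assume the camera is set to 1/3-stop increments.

1/3 stop darker

Aperture: f/3.5 → f/3.2 → f/2.8 → f/2.5 → f/2.2 — 1 1/3 stops larger aperture (brighter).
Shutter speed: 1/80 → 1/60 → 1/50 — 2/3 stop longer (brighter).
ISO: 40000 → 32000 → 25600 → 20000 → 16000 → 12800 → 10000 → 8000 — 2 1/3 stops lower (darker).
Net: +1 1/3 +2/3 −2 1/3 = −1/3 stops.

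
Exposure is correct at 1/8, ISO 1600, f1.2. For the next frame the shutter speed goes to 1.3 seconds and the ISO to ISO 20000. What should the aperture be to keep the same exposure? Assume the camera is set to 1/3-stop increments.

f/14

Shutter speed: 1/8 → 1/6 → 1/5 → 1/4 → 0.3 → 0.4 → 0.5 → 0.6 → 0.8 → 1 → 1.3 — 3 1/3 stops longer (brighter).
ISO: 1600 → 2000 → 2500 → 3200 → 4000 → 5000 → 6400 → 8000 → 10000 → 12800 → 16000 → 20000 — 3 2/3 stops higher (brighter).
Net change so far: 7 stops brighter. Offset with the aperture: f/1.2 → f/1.4 → f/1.6 → f/1.8 → f/2 → f/2.2 → f/2.5 → f/2.8 → f/3.2 → f/3.5 → f/4 → f/4.5 → f/5 → f/5.6 → f/6.3 → f/7.1 → f/8 → f/9 → f/10 → f/11 → f/13 → f/14.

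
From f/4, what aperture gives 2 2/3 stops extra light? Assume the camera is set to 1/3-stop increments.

Aperture: f/4 → f/3.5 → f/3.2 → f/2.8 → f/2.5 → f/2.2 → f/2 → f/1.8 → f/1.6 — 2 2/3 stops opened up (brighter).

f/1.6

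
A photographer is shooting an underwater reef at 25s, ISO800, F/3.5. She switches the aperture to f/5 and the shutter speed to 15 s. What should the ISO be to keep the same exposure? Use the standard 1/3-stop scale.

Aperture: f/3.5 → f/4 → f/4.5 → f/5 — 1 stop smaller aperture (darker).
Shutter speed: 25 → 20 → 15 — 2/3 stop faster (darker).
Net change so far: 1 2/3 stops darker. Offset with the ISO: 800 → 1000 → 1250 → 1600 → 2000 → 2500.

ISO 2500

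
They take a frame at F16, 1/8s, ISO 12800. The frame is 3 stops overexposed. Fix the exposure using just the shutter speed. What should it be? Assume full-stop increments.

1/60s

Overexposed by 3 stops → need 3 stops darker.
Shutter speed: 1/8 → 1/15 → 1/30 → 1/60.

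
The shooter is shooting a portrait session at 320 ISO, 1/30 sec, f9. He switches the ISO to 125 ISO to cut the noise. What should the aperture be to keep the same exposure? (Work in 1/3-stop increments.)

ISO: 320 → 250 → 200 → 160 → 125 — 1 1/3 stops dropped (darker).
Need 1 1/3 stops brighter from the aperture: f/9 → f/8 → f/7.1 → f/6.3 → f/5.6.

f/5.6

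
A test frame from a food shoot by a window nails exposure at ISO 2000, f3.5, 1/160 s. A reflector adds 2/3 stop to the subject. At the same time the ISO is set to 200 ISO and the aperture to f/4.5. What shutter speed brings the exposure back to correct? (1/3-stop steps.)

Scene light: 2/3 stop brighter.
ISO: 2000 → 1600 → 1250 → 1000 → 800 → 640 → 500 → 400 → 320 → 250 → 200 — 3 1/3 stops dropped (darker).
Aperture: f/3.5 → f/4 → f/4.5 — 2/3 stop smaller aperture (darker).
Net so far: 3 1/3 stops darker. Shutter speed: 1/160 → 1/125 → 1/100 → 1/80 → 1/60 → 1/50 → 1/40 → 1/30 → 1/25 → 1/20 → 1/15.

1/15s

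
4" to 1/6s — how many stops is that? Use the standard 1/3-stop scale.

4 2/3 stops

4 → 3.2 → 2.5 → 2 → 1.6 → 1.3 → 1 → 0.8 → 0.6 → 0.5 → 0.4 → 0.3 → 1/4 → 1/5 → 1/6 — count the steps: 14 third-stops = 4 2/3 stops.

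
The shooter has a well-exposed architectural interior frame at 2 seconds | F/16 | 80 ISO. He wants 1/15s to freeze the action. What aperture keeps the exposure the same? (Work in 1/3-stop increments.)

f/2.8

Shutter speed: 2 → 1.6 → 1.3 → 1 → 0.8 → 0.6 → 0.5 → 0.4 → 0.3 → 1/4 → 1/5 → 1/6 → 1/8 → 1/10 → 1/13 → 1/15 — 5 stops shorter (darker).
Need 5 stops brighter from the aperture: f/16 → f/14 → f/13 → f/11 → f/10 → f/9 → f/8 → f/7.1 → f/6.3 → f/5.6 → f/5 → f/4.5 → f/4 → f/3.5 → f/3.2 → f/2.8.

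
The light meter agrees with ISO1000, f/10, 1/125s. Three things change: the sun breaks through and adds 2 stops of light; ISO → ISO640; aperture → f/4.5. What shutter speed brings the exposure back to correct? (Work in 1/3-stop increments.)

1/1600s

Scene light: 2 stops brighter.
ISO: 1000 → 800 → 640 — 2/3 stop lower (darker).
Aperture: f/10 → f/9 → f/8 → f/7.1 → f/6.3 → f/5.6 → f/5 → f/4.5 — 2 1/3 stops larger aperture (brighter).
Net so far: 3 2/3 stops brighter. Shutter speed: 1/125 → 1/160 → 1/200 → 1/250 → 1/320 → 1/400 → 1/500 → 1/640 → 1/800 → 1/1000 → 1/1250 → 1/1600.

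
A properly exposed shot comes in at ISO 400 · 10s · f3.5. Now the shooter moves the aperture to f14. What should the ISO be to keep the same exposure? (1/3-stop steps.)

ISO 6400

Aperture: f/3.5 → f/4 → f/4.5 → f/5 → f/5.6 → f/6.3 → f/7.1 → f/8 → f/9 → f/10 → f/11 → f/13 → f/14 — 4 stops stopped down (darker).
Need 4 stops brighter from the ISO: 400 → 500 → 640 → 800 → 1000 → 1250 → 1600 → 2000 → 2500 → 3200 → 4000 → 5000 → 6400.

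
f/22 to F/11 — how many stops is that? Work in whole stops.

f/22 → f/16 → f/11 — count the steps: 2 stops.

2 stops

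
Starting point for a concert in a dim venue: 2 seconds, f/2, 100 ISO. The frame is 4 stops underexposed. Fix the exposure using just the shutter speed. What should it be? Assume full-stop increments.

Underexposed by 4 stops → need 4 stops brighter.
Shutter speed: 2 → 4 → 8 → 15 → 30.

30 s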